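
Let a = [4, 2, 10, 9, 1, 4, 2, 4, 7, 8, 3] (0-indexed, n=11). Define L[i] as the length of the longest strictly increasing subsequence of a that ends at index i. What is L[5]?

   i    0    1    2    3    4    5    6    7    8    9   10
a[i]    4    2   10    9    1    4    2    4    7    8    3
L[i]    1    1    2    2    1    2    2    3    4    5    3

2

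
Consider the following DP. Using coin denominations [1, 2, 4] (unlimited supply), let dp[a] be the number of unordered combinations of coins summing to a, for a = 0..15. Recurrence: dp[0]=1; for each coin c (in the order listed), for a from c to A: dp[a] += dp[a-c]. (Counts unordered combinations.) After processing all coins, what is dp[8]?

9

after  coin     0     1     2     3     4     5     6     7     8     9    10    11    12    13    14    15
          1     1     1     1     1     1     1     1     1     1     1     1     1     1     1     1     1
          2     1     1     2     2     3     3     4     4     5     5     6     6     7     7     8     8
          4     1     1     2     2     4     4     6     6     9     9    12    12    16    16    20    20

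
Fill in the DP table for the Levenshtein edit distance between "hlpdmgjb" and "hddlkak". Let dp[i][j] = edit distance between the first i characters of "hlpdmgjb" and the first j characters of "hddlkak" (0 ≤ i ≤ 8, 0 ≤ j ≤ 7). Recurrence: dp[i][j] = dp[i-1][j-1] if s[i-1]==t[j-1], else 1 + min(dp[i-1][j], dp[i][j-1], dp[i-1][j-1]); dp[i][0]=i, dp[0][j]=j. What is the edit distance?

   ''  h  d  d  l  k  a  k
''  0  1  2  3  4  5  6  7
 h  1  0  1  2  3  4  5  6
 l  2  1  1  2  2  3  4  5
 p  3  2  2  2  3  3  4  5
 d  4  3  2  2  3  4  4  5
 m  5  4  3  3  3  4  5  5
 g  6  5  4  4  4  4  5  6
 j  7  6  5  5  5  5  5  6
 b  8  7  6  6  6  6  6  6

6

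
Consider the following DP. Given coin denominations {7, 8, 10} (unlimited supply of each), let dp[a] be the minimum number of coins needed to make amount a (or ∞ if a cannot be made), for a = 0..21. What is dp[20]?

2

 a  0  1  2  3  4  5  6  7  8  9 10 11 12 13 14 15 16 17 18 19 20 21
dp  0  -  -  -  -  -  -  1  1  -  1  -  -  -  2  2  2  2  2  -  2  3
(- denotes ∞ / unreachable)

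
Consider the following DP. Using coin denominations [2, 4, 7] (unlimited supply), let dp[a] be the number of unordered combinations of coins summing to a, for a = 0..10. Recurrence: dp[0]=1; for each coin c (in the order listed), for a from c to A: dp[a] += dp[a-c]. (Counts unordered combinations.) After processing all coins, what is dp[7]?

after  coin     0     1     2     3     4     5     6     7     8     9    10
          2     1     0     1     0     1     0     1     0     1     0     1
          4     1     0     1     0     2     0     2     0     3     0     3
          7     1     0     1     0     2     0     2     1     3     1     3

1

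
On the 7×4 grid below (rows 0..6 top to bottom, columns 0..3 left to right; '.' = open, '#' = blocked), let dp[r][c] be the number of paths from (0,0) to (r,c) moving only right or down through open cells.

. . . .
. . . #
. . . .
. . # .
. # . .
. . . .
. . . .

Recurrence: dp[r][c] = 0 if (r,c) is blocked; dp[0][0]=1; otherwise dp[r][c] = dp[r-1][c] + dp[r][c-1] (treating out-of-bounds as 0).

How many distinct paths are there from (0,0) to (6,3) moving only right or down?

r\c   0   1   2   3
  0   1   1   1   1
  1   1   2   3   0
  2   1   3   6   6
  3   1   4   0   6
  4   1   0   0   6
  5   1   1   1   7
  6   1   2   3  10

10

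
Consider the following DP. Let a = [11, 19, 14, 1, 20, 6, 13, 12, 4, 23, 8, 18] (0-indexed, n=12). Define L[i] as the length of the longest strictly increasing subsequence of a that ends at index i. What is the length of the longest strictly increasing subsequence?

4

   i    0    1    2    3    4    5    6    7    8    9   10   11
a[i]   11   19   14    1   20    6   13   12    4   23    8   18
L[i]    1    2    2    1    3    2    3    3    2    4    3    4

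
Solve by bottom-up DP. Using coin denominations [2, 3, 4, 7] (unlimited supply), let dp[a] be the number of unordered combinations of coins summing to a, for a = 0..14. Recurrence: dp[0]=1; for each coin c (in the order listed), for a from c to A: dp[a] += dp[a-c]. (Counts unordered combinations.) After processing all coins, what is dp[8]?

after  coin     0     1     2     3     4     5     6     7     8     9    10    11    12    13    14
          2     1     0     1     0     1     0     1     0     1     0     1     0     1     0     1
          3     1     0     1     1     1     1     2     1     2     2     2     2     3     2     3
          4     1     0     1     1     2     1     3     2     4     3     5     4     7     5     8
          7     1     0     1     1     2     1     3     3     4     4     6     6     8     8    11

4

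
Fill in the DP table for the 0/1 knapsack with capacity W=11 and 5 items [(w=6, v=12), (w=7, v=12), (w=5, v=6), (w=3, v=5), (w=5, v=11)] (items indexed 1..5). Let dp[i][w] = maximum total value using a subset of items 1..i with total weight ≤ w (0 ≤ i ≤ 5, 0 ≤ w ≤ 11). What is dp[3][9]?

i\w   0   1   2   3   4   5   6   7   8   9  10  11
  0   0   0   0   0   0   0   0   0   0   0   0   0
  1   0   0   0   0   0   0  12  12  12  12  12  12
  2   0   0   0   0   0   0  12  12  12  12  12  12
  3   0   0   0   0   0   6  12  12  12  12  12  18
  4   0   0   0   5   5   6  12  12  12  17  17  18
  5   0   0   0   5   5  11  12  12  16  17  17  23

12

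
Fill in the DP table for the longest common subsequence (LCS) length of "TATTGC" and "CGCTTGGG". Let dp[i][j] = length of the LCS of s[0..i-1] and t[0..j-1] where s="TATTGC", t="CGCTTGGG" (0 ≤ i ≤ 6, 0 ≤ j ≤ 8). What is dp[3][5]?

   ''  C  G  C  T  T  G  G  G
''  0  0  0  0  0  0  0  0  0
 T  0  0  0  0  1  1  1  1  1
 A  0  0  0  0  1  1  1  1  1
 T  0  0  0  0  1  2  2  2  2
 T  0  0  0  0  1  2  2  2  2
 G  0  0  1  1  1  2  3  3  3
 C  0  1  1  2  2  2  3  3  3

2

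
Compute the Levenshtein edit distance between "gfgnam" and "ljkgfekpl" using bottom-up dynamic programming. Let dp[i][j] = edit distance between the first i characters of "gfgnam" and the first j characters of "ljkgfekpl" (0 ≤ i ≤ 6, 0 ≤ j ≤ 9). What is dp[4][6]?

   ''  l  j  k  g  f  e  k  p  l
''  0  1  2  3  4  5  6  7  8  9
 g  1  1  2  3  3  4  5  6  7  8
 f  2  2  2  3  4  3  4  5  6  7
 g  3  3  3  3  3  4  4  5  6  7
 n  4  4  4  4  4  4  5  5  6  7
 a  5  5  5  5  5  5  5  6  6  7
 m  6  6  6  6  6  6  6  6  7  7

5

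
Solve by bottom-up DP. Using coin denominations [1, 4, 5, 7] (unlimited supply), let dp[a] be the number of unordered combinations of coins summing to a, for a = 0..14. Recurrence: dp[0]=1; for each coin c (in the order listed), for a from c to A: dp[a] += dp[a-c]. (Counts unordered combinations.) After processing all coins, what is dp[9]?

6

after  coin     0     1     2     3     4     5     6     7     8     9    10    11    12    13    14
          1     1     1     1     1     1     1     1     1     1     1     1     1     1     1     1
          4     1     1     1     1     2     2     2     2     3     3     3     3     4     4     4
          5     1     1     1     1     2     3     3     3     4     5     6     6     7     8     9
          7     1     1     1     1     2     3     3     4     5     6     7     8    10    11    13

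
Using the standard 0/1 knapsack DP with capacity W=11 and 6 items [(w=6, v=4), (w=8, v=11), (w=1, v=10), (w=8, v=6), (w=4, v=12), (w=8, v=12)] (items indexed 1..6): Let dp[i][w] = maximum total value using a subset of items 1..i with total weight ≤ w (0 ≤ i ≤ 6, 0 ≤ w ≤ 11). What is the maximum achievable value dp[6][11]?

26

i\w   0   1   2   3   4   5   6   7   8   9  10  11
  0   0   0   0   0   0   0   0   0   0   0   0   0
  1   0   0   0   0   0   0   4   4   4   4   4   4
  2   0   0   0   0   0   0   4   4  11  11  11  11
  3   0  10  10  10  10  10  10  14  14  21  21  21
  4   0  10  10  10  10  10  10  14  14  21  21  21
  5   0  10  10  10  12  22  22  22  22  22  22  26
  6   0  10  10  10  12  22  22  22  22  22  22  26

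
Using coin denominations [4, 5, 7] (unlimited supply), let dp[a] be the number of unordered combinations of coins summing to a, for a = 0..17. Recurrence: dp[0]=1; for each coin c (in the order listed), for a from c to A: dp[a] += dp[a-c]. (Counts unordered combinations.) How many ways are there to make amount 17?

2

after  coin     0     1     2     3     4     5     6     7     8     9    10    11    12    13    14    15    16    17
          4     1     0     0     0     1     0     0     0     1     0     0     0     1     0     0     0     1     0
          5     1     0     0     0     1     1     0     0     1     1     1     0     1     1     1     1     1     1
          7     1     0     0     0     1     1     0     1     1     1     1     1     2     1     2     2     2     2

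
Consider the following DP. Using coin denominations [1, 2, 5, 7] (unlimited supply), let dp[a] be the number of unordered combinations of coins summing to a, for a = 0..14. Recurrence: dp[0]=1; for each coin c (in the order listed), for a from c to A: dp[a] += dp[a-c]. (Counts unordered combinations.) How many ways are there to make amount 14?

23

after  coin     0     1     2     3     4     5     6     7     8     9    10    11    12    13    14
          1     1     1     1     1     1     1     1     1     1     1     1     1     1     1     1
          2     1     1     2     2     3     3     4     4     5     5     6     6     7     7     8
          5     1     1     2     2     3     4     5     6     7     8    10    11    13    14    16
          7     1     1     2     2     3     4     5     7     8    10    12    14    17    19    23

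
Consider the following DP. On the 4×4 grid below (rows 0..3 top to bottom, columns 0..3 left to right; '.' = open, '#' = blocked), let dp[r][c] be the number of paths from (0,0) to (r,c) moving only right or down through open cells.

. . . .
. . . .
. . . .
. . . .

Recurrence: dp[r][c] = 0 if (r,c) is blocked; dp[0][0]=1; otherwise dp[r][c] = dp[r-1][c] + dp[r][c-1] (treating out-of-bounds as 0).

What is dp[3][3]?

20

r\c   0   1   2   3
  0   1   1   1   1
  1   1   2   3   4
  2   1   3   6  10
  3   1   4  10  20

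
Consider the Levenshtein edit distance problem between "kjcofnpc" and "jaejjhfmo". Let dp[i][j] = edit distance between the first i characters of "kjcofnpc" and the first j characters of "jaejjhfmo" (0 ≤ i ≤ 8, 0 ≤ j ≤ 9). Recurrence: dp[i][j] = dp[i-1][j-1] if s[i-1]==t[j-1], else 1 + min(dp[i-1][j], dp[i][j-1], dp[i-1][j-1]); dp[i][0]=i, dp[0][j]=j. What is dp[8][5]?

7

   ''  j  a  e  j  j  h  f  m  o
''  0  1  2  3  4  5  6  7  8  9
 k  1  1  2  3  4  5  6  7  8  9
 j  2  1  2  3  3  4  5  6  7  8
 c  3  2  2  3  4  4  5  6  7  8
 o  4  3  3  3  4  5  5  6  7  7
 f  5  4  4  4  4  5  6  5  6  7
 n  6  5  5  5  5  5  6  6  6  7
 p  7  6  6  6  6  6  6  7  7  7
 c  8  7  7  7  7  7  7  7  8  8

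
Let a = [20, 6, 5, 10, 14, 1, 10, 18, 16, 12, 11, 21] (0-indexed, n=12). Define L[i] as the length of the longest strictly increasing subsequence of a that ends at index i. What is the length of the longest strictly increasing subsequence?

   i    0    1    2    3    4    5    6    7    8    9   10   11
a[i]   20    6    5   10   14    1   10   18   16   12   11   21
L[i]    1    1    1    2    3    1    2    4    4    3    3    5

5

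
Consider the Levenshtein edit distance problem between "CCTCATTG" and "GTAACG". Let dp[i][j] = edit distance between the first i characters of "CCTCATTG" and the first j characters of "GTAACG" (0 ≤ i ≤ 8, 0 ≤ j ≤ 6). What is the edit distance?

5

   ''  G  T  A  A  C  G
''  0  1  2  3  4  5  6
 C  1  1  2  3  4  4  5
 C  2  2  2  3  4  4  5
 T  3  3  2  3  4  5  5
 C  4  4  3  3  4  4  5
 A  5  5  4  3  3  4  5
 T  6  6  5  4  4  4  5
 T  7  7  6  5  5  5  5
 G  8  7  7  6  6  6  5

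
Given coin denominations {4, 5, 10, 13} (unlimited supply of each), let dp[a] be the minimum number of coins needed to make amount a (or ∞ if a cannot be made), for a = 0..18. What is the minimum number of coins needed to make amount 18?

 a  0  1  2  3  4  5  6  7  8  9 10 11 12 13 14 15 16 17 18
dp  0  -  -  -  1  1  -  -  2  2  1  -  3  1  2  2  4  2  2
(- denotes ∞ / unreachable)

2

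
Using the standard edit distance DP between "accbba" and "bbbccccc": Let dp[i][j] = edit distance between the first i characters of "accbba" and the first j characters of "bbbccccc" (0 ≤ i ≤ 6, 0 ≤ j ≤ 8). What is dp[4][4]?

4

   ''  b  b  b  c  c  c  c  c
''  0  1  2  3  4  5  6  7  8
 a  1  1  2  3  4  5  6  7  8
 c  2  2  2  3  3  4  5  6  7
 c  3  3  3  3  3  3  4  5  6
 b  4  3  3  3  4  4  4  5  6
 b  5  4  3  3  4  5  5  5  6
 a  6  5  4  4  4  5  6  6  6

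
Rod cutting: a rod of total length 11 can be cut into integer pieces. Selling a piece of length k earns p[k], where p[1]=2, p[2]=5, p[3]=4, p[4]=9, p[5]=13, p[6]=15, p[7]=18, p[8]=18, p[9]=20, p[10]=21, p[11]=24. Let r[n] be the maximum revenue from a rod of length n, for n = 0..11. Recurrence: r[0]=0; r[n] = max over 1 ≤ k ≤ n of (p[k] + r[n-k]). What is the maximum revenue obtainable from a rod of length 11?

28

   n    0    1    2    3    4    5    6    7    8    9   10   11
r[n]    0    2    5    7   10   13   15   18   20   23   26   28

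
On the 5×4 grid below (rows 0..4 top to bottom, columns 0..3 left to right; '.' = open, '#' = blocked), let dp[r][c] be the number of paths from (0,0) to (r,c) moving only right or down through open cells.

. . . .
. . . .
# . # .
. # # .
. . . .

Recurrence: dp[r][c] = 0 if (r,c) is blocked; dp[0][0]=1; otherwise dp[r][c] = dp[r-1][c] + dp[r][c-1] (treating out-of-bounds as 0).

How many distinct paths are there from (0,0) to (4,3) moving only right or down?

r\c   0   1   2   3
  0   1   1   1   1
  1   1   2   3   4
  2   0   2   0   4
  3   0   0   0   4
  4   0   0   0   4

4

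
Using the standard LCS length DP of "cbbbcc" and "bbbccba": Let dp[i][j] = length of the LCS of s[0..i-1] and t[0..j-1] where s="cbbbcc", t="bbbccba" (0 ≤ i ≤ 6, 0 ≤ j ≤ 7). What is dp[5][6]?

   ''  b  b  b  c  c  b  a
''  0  0  0  0  0  0  0  0
 c  0  0  0  0  1  1  1  1
 b  0  1  1  1  1  1  2  2
 b  0  1  2  2  2  2  2  2
 b  0  1  2  3  3  3  3  3
 c  0  1  2  3  4  4  4  4
 c  0  1  2  3  4  5  5  5

4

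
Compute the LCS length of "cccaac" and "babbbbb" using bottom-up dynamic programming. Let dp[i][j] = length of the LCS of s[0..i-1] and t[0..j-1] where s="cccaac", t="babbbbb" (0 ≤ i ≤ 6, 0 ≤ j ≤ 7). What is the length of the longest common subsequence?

1

   ''  b  a  b  b  b  b  b
''  0  0  0  0  0  0  0  0
 c  0  0  0  0  0  0  0  0
 c  0  0  0  0  0  0  0  0
 c  0  0  0  0  0  0  0  0
 a  0  0  1  1  1  1  1  1
 a  0  0  1  1  1  1  1  1
 c  0  0  1  1  1  1  1  1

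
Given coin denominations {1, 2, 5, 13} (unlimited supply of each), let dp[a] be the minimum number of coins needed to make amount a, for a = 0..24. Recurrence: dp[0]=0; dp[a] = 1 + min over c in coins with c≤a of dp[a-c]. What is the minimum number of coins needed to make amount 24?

4

 a  0  1  2  3  4  5  6  7  8  9 10 11 12 13 14 15 16 17 18 19 20 21 22 23 24
dp  0  1  1  2  2  1  2  2  3  3  2  3  3  1  2  2  3  3  2  3  3  4  4  3  4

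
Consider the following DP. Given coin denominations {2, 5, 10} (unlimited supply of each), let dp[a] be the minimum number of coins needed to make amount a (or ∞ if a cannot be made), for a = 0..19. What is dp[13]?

 a  0  1  2  3  4  5  6  7  8  9 10 11 12 13 14 15 16 17 18 19
dp  0  -  1  -  2  1  3  2  4  3  1  4  2  5  3  2  4  3  5  4
(- denotes ∞ / unreachable)

5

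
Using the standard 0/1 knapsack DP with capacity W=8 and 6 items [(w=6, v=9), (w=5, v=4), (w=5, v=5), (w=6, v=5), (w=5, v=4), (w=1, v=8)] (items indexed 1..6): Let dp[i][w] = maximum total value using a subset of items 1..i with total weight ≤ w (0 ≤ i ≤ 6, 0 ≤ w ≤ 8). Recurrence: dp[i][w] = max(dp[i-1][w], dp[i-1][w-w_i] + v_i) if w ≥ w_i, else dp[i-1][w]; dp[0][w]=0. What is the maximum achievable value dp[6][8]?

i\w   0   1   2   3   4   5   6   7   8
  0   0   0   0   0   0   0   0   0   0
  1   0   0   0   0   0   0   9   9   9
  2   0   0   0   0   0   4   9   9   9
  3   0   0   0   0   0   5   9   9   9
  4   0   0   0   0   0   5   9   9   9
  5   0   0   0   0   0   5   9   9   9
  6   0   8   8   8   8   8  13  17  17

17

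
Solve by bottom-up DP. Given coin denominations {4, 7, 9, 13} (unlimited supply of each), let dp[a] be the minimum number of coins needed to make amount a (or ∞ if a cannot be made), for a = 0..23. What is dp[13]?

1

 a  0  1  2  3  4  5  6  7  8  9 10 11 12 13 14 15 16 17 18 19 20 21 22 23
dp  0  -  -  -  1  -  -  1  2  1  -  2  3  1  2  3  2  2  2  4  2  3  2  3
(- denotes ∞ / unreachable)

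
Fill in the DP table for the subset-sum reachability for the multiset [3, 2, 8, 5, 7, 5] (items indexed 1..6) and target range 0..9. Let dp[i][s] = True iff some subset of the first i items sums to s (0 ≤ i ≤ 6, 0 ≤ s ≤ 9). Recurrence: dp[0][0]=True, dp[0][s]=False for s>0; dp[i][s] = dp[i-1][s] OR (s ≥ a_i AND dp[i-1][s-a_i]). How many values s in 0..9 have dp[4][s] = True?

i\s   0   1   2   3   4   5   6   7   8   9
  0   T   F   F   F   F   F   F   F   F   F
  1   T   F   F   T   F   F   F   F   F   F
  2   T   F   T   T   F   T   F   F   F   F
  3   T   F   T   T   F   T   F   F   T   F
  4   T   F   T   T   F   T   F   T   T   F
  5   T   F   T   T   F   T   F   T   T   T
  6   T   F   T   T   F   T   F   T   T   T

6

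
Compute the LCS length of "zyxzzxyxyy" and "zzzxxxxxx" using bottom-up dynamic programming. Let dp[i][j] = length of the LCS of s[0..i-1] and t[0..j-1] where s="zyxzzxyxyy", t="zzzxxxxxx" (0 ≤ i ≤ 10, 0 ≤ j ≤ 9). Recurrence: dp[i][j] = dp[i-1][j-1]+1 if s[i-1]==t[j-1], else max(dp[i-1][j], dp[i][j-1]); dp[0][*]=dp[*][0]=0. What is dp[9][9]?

5

   ''  z  z  z  x  x  x  x  x  x
''  0  0  0  0  0  0  0  0  0  0
 z  0  1  1  1  1  1  1  1  1  1
 y  0  1  1  1  1  1  1  1  1  1
 x  0  1  1  1  2  2  2  2  2  2
 z  0  1  2  2  2  2  2  2  2  2
 z  0  1  2  3  3  3  3  3  3  3
 x  0  1  2  3  4  4  4  4  4  4
 y  0  1  2  3  4  4  4  4  4  4
 x  0  1  2  3  4  5  5  5  5  5
 y  0  1  2  3  4  5  5  5  5  5
 y  0  1  2  3  4  5  5  5  5  5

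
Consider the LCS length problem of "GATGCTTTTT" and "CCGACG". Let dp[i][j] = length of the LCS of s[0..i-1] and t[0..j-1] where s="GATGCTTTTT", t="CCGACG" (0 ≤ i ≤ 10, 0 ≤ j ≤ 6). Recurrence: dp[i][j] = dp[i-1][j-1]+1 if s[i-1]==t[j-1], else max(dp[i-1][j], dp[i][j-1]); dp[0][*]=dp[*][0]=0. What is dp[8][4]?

2

   ''  C  C  G  A  C  G
''  0  0  0  0  0  0  0
 G  0  0  0  1  1  1  1
 A  0  0  0  1  2  2  2
 T  0  0  0  1  2  2  2
 G  0  0  0  1  2  2  3
 C  0  1  1  1  2  3  3
 T  0  1  1  1  2  3  3
 T  0  1  1  1  2  3  3
 T  0  1  1  1  2  3  3
 T  0  1  1  1  2  3  3
 T  0  1  1  1  2  3  3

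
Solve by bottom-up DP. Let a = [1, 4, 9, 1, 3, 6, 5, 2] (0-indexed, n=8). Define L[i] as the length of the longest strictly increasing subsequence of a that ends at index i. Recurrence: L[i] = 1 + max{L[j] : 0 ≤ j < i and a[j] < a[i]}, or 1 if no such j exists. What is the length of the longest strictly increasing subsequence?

3

   i    0    1    2    3    4    5    6    7
a[i]    1    4    9    1    3    6    5    2
L[i]    1    2    3    1    2    3    3    2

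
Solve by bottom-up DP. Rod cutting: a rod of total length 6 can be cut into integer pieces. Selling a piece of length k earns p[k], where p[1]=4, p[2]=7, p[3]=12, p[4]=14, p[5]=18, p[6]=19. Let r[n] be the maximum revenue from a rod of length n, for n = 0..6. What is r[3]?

12

   n    0    1    2    3    4    5    6
r[n]    0    4    8   12   16   20   24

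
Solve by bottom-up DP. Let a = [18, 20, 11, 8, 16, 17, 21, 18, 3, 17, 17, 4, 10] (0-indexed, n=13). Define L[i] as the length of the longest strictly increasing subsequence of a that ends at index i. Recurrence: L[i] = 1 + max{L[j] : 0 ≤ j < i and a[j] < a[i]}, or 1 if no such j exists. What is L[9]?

   i    0    1    2    3    4    5    6    7    8    9   10   11   12
a[i]   18   20   11    8   16   17   21   18    3   17   17    4   10
L[i]    1    2    1    1    2    3    4    4    1    3    3    2    3

3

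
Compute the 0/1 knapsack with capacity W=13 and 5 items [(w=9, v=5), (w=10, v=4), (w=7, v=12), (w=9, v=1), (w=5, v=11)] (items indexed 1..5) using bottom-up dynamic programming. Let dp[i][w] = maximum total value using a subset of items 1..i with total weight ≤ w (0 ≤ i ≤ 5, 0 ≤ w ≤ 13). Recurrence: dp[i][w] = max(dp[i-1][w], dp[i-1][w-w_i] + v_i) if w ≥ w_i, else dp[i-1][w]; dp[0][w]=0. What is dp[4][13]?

i\w   0   1   2   3   4   5   6   7   8   9  10  11  12  13
  0   0   0   0   0   0   0   0   0   0   0   0   0   0   0
  1   0   0   0   0   0   0   0   0   0   5   5   5   5   5
  2   0   0   0   0   0   0   0   0   0   5   5   5   5   5
  3   0   0   0   0   0   0   0  12  12  12  12  12  12  12
  4   0   0   0   0   0   0   0  12  12  12  12  12  12  12
  5   0   0   0   0   0  11  11  12  12  12  12  12  23  23

12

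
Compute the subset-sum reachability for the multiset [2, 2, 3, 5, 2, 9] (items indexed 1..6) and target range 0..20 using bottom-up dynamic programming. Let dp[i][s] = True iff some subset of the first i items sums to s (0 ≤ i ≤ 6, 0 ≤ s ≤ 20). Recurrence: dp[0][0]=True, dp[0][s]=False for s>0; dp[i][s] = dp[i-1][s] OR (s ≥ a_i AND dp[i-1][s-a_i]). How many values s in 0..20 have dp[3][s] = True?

i\s   0   1   2   3   4   5   6   7   8   9  10  11  12  13  14  15  16  17  18  19  20
  0   T   F   F   F   F   F   F   F   F   F   F   F   F   F   F   F   F   F   F   F   F
  1   T   F   T   F   F   F   F   F   F   F   F   F   F   F   F   F   F   F   F   F   F
  2   T   F   T   F   T   F   F   F   F   F   F   F   F   F   F   F   F   F   F   F   F
  3   T   F   T   T   T   T   F   T   F   F   F   F   F   F   F   F   F   F   F   F   F
  4   T   F   T   T   T   T   F   T   T   T   T   F   T   F   F   F   F   F   F   F   F
  5   T   F   T   T   T   T   T   T   T   T   T   T   T   F   T   F   F   F   F   F   F
  6   T   F   T   T   T   T   T   T   T   T   T   T   T   T   T   T   T   T   T   T   T

6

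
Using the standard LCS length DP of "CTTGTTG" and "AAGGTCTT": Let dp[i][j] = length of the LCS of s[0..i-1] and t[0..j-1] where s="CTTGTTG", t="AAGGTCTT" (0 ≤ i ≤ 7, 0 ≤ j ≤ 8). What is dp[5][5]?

   ''  A  A  G  G  T  C  T  T
''  0  0  0  0  0  0  0  0  0
 C  0  0  0  0  0  0  1  1  1
 T  0  0  0  0  0  1  1  2  2
 T  0  0  0  0  0  1  1  2  3
 G  0  0  0  1  1  1  1  2  3
 T  0  0  0  1  1  2  2  2  3
 T  0  0  0  1  1  2  2  3  3
 G  0  0  0  1  2  2  2  3  3

2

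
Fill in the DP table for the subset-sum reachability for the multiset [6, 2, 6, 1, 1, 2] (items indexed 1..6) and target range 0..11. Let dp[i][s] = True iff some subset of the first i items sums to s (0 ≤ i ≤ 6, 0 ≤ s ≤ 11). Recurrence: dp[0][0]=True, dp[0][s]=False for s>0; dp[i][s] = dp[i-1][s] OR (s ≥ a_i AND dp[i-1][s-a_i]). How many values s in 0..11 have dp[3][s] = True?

i\s   0   1   2   3   4   5   6   7   8   9  10  11
  0   T   F   F   F   F   F   F   F   F   F   F   F
  1   T   F   F   F   F   F   T   F   F   F   F   F
  2   T   F   T   F   F   F   T   F   T   F   F   F
  3   T   F   T   F   F   F   T   F   T   F   F   F
  4   T   T   T   T   F   F   T   T   T   T   F   F
  5   T   T   T   T   T   F   T   T   T   T   T   F
  6   T   T   T   T   T   T   T   T   T   T   T   T

4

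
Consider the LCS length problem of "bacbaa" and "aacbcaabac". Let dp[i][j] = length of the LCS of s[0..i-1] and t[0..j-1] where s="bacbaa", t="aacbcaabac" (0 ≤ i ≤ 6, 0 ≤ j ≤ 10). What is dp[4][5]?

3

   ''  a  a  c  b  c  a  a  b  a  c
''  0  0  0  0  0  0  0  0  0  0  0
 b  0  0  0  0  1  1  1  1  1  1  1
 a  0  1  1  1  1  1  2  2  2  2  2
 c  0  1  1  2  2  2  2  2  2  2  3
 b  0  1  1  2  3  3  3  3  3  3  3
 a  0  1  2  2  3  3  4  4  4  4  4
 a  0  1  2  2  3  3  4  5  5  5  5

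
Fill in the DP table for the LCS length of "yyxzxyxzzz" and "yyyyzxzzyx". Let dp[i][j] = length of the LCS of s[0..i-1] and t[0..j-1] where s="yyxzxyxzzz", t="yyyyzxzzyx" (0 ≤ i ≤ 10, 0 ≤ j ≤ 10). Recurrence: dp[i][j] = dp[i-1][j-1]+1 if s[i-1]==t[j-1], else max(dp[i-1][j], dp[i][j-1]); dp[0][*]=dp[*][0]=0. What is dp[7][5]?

   ''  y  y  y  y  z  x  z  z  y  x
''  0  0  0  0  0  0  0  0  0  0  0
 y  0  1  1  1  1  1  1  1  1  1  1
 y  0  1  2  2  2  2  2  2  2  2  2
 x  0  1  2  2  2  2  3  3  3  3  3
 z  0  1  2  2  2  3  3  4  4  4  4
 x  0  1  2  2  2  3  4  4  4  4  5
 y  0  1  2  3  3  3  4  4  4  5  5
 x  0  1  2  3  3  3  4  4  4  5  6
 z  0  1  2  3  3  4  4  5  5  5  6
 z  0  1  2  3  3  4  4  5  6  6  6
 z  0  1  2  3  3  4  4  5  6  6  6

3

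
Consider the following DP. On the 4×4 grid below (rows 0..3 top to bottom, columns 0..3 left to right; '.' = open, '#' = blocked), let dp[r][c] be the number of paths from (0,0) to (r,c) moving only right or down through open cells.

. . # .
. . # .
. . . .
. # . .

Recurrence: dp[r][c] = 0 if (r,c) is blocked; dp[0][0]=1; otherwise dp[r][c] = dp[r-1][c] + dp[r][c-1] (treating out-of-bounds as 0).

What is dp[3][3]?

6

r\c   0   1   2   3
  0   1   1   0   0
  1   1   2   0   0
  2   1   3   3   3
  3   1   0   3   6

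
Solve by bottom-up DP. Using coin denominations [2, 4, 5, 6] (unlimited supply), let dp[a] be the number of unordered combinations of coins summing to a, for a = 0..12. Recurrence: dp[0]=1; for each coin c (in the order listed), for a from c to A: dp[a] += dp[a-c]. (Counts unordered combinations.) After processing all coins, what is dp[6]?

after  coin     0     1     2     3     4     5     6     7     8     9    10    11    12
          2     1     0     1     0     1     0     1     0     1     0     1     0     1
          4     1     0     1     0     2     0     2     0     3     0     3     0     4
          5     1     0     1     0     2     1     2     1     3     2     4     2     5
          6     1     0     1     0     2     1     3     1     4     2     6     3     8

3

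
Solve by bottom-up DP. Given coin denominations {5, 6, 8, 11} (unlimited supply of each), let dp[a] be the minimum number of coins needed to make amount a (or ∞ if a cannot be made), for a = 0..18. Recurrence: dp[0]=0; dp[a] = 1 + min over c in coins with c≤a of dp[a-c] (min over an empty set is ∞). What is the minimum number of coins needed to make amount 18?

3

 a  0  1  2  3  4  5  6  7  8  9 10 11 12 13 14 15 16 17 18
dp  0  -  -  -  -  1  1  -  1  -  2  1  2  2  2  3  2  2  3
(- denotes ∞ / unreachable)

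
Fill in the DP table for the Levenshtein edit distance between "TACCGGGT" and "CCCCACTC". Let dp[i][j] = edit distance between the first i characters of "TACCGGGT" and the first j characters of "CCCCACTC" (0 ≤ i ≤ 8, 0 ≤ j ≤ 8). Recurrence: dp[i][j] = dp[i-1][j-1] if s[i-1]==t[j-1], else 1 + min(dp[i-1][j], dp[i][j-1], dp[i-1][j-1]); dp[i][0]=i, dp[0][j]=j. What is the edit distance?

6

   ''  C  C  C  C  A  C  T  C
''  0  1  2  3  4  5  6  7  8
 T  1  1  2  3  4  5  6  6  7
 A  2  2  2  3  4  4  5  6  7
 C  3  2  2  2  3  4  4  5  6
 C  4  3  2  2  2  3  4  5  5
 G  5  4  3  3  3  3  4  5  6
 G  6  5  4  4  4  4  4  5  6
 G  7  6  5  5  5  5  5  5  6
 T  8  7  6  6  6  6  6  5  6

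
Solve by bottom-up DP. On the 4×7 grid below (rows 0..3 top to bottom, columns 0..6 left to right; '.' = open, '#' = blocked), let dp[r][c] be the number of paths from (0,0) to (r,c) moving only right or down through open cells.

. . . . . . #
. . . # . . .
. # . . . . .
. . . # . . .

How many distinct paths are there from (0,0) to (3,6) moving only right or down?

18

r\c   0   1   2   3   4   5   6
  0   1   1   1   1   1   1   0
  1   1   2   3   0   1   2   2
  2   1   0   3   3   4   6   8
  3   1   1   4   0   4  10  18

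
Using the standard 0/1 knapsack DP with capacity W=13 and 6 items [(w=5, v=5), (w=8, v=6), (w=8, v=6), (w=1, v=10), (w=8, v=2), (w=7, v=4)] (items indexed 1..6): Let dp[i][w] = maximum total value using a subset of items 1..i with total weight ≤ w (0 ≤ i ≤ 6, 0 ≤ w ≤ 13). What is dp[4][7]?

15

i\w   0   1   2   3   4   5   6   7   8   9  10  11  12  13
  0   0   0   0   0   0   0   0   0   0   0   0   0   0   0
  1   0   0   0   0   0   5   5   5   5   5   5   5   5   5
  2   0   0   0   0   0   5   5   5   6   6   6   6   6  11
  3   0   0   0   0   0   5   5   5   6   6   6   6   6  11
  4   0  10  10  10  10  10  15  15  15  16  16  16  16  16
  5   0  10  10  10  10  10  15  15  15  16  16  16  16  16
  6   0  10  10  10  10  10  15  15  15  16  16  16  16  19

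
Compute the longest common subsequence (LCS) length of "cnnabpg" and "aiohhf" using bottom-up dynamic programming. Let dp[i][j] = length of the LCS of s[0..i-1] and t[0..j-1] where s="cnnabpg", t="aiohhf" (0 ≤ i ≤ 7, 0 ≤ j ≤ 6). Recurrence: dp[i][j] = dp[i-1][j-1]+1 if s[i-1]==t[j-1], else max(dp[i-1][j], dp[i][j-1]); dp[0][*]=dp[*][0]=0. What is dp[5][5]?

   ''  a  i  o  h  h  f
''  0  0  0  0  0  0  0
 c  0  0  0  0  0  0  0
 n  0  0  0  0  0  0  0
 n  0  0  0  0  0  0  0
 a  0  1  1  1  1  1  1
 b  0  1  1  1  1  1  1
 p  0  1  1  1  1  1  1
 g  0  1  1  1  1  1  1

1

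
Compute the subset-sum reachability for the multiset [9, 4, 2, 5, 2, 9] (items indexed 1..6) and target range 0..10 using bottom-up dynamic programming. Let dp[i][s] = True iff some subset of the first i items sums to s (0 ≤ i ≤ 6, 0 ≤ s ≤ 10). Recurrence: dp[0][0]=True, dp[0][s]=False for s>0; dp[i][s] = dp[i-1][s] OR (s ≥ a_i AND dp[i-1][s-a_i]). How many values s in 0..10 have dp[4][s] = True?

7

i\s   0   1   2   3   4   5   6   7   8   9  10
  0   T   F   F   F   F   F   F   F   F   F   F
  1   T   F   F   F   F   F   F   F   F   T   F
  2   T   F   F   F   T   F   F   F   F   T   F
  3   T   F   T   F   T   F   T   F   F   T   F
  4   T   F   T   F   T   T   T   T   F   T   F
  5   T   F   T   F   T   T   T   T   T   T   F
  6   T   F   T   F   T   T   T   T   T   T   F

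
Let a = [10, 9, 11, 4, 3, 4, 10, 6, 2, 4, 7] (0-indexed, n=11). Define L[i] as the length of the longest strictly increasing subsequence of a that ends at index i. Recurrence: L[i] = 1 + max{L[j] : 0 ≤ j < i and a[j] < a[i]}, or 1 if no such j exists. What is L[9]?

   i    0    1    2    3    4    5    6    7    8    9   10
a[i]   10    9   11    4    3    4   10    6    2    4    7
L[i]    1    1    2    1    1    2    3    3    1    2    4

2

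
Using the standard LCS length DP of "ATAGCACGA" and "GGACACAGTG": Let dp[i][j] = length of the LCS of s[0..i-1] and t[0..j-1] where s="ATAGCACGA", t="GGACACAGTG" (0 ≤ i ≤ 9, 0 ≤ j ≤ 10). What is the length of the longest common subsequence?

   ''  G  G  A  C  A  C  A  G  T  G
''  0  0  0  0  0  0  0  0  0  0  0
 A  0  0  0  1  1  1  1  1  1  1  1
 T  0  0  0  1  1  1  1  1  1  2  2
 A  0  0  0  1  1  2  2  2  2  2  2
 G  0  1  1  1  1  2  2  2  3  3  3
 C  0  1  1  1  2  2  3  3  3  3  3
 A  0  1  1  2  2  3  3  4  4  4  4
 C  0  1  1  2  3  3  4  4  4  4  4
 G  0  1  2  2  3  3  4  4  5  5  5
 A  0  1  2  3  3  4  4  5  5  5  5

5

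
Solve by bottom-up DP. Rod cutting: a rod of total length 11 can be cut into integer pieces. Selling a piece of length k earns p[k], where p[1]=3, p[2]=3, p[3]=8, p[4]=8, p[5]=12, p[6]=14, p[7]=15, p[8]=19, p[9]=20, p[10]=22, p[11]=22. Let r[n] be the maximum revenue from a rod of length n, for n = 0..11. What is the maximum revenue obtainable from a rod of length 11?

33

   n    0    1    2    3    4    5    6    7    8    9   10   11
r[n]    0    3    6    9   12   15   18   21   24   27   30   33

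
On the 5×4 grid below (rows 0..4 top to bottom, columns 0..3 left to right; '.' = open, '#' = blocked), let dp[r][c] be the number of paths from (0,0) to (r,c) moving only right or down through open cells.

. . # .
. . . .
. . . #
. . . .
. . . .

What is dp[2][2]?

r\c   0   1   2   3
  0   1   1   0   0
  1   1   2   2   2
  2   1   3   5   0
  3   1   4   9   9
  4   1   5  14  23

5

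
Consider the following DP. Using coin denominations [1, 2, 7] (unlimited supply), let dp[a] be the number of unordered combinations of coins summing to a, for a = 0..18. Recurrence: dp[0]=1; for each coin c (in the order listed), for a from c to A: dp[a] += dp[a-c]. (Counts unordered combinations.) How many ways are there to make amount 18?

19

after  coin     0     1     2     3     4     5     6     7     8     9    10    11    12    13    14    15    16    17    18
          1     1     1     1     1     1     1     1     1     1     1     1     1     1     1     1     1     1     1     1
          2     1     1     2     2     3     3     4     4     5     5     6     6     7     7     8     8     9     9    10
          7     1     1     2     2     3     3     4     5     6     7     8     9    10    11    13    14    16    17    19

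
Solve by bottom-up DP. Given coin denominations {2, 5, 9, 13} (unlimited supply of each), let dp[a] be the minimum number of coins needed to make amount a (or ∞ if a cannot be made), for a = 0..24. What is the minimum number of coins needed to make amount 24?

 a  0  1  2  3  4  5  6  7  8  9 10 11 12 13 14 15 16 17 18 19 20 21 22 23 24
dp  0  -  1  -  2  1  3  2  4  1  2  2  3  1  2  2  3  3  2  3  3  4  2  3  3
(- denotes ∞ / unreachable)

3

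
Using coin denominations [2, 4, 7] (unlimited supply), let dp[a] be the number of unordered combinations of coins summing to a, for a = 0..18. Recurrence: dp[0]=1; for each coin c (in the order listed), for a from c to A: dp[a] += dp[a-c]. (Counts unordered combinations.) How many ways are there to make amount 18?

after  coin     0     1     2     3     4     5     6     7     8     9    10    11    12    13    14    15    16    17    18
          2     1     0     1     0     1     0     1     0     1     0     1     0     1     0     1     0     1     0     1
          4     1     0     1     0     2     0     2     0     3     0     3     0     4     0     4     0     5     0     5
          7     1     0     1     0     2     0     2     1     3     1     3     2     4     2     5     3     6     3     7

7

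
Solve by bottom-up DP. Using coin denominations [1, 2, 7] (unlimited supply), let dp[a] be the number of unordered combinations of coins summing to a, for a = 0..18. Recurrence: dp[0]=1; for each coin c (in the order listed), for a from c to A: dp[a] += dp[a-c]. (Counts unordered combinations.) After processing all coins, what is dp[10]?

after  coin     0     1     2     3     4     5     6     7     8     9    10    11    12    13    14    15    16    17    18
          1     1     1     1     1     1     1     1     1     1     1     1     1     1     1     1     1     1     1     1
          2     1     1     2     2     3     3     4     4     5     5     6     6     7     7     8     8     9     9    10
          7     1     1     2     2     3     3     4     5     6     7     8     9    10    11    13    14    16    17    19

8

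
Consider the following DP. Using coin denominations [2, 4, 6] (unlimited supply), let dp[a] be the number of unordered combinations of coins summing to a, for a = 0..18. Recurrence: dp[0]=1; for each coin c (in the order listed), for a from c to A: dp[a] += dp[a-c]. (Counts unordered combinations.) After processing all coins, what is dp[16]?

after  coin     0     1     2     3     4     5     6     7     8     9    10    11    12    13    14    15    16    17    18
          2     1     0     1     0     1     0     1     0     1     0     1     0     1     0     1     0     1     0     1
          4     1     0     1     0     2     0     2     0     3     0     3     0     4     0     4     0     5     0     5
          6     1     0     1     0     2     0     3     0     4     0     5     0     7     0     8     0    10     0    12

10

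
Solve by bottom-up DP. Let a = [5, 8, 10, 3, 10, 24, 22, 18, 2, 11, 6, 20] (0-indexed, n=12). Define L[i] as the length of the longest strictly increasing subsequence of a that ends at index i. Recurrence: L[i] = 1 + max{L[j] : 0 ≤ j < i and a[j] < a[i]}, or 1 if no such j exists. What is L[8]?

1

   i    0    1    2    3    4    5    6    7    8    9   10   11
a[i]    5    8   10    3   10   24   22   18    2   11    6   20
L[i]    1    2    3    1    3    4    4    4    1    4    2    5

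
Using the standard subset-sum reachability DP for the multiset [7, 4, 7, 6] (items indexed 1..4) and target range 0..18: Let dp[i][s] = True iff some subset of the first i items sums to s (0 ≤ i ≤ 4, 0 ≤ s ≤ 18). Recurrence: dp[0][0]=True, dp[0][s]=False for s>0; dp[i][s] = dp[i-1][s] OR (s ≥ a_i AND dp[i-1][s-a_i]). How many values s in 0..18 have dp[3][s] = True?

6

i\s   0   1   2   3   4   5   6   7   8   9  10  11  12  13  14  15  16  17  18
  0   T   F   F   F   F   F   F   F   F   F   F   F   F   F   F   F   F   F   F
  1   T   F   F   F   F   F   F   T   F   F   F   F   F   F   F   F   F   F   F
  2   T   F   F   F   T   F   F   T   F   F   F   T   F   F   F   F   F   F   F
  3   T   F   F   F   T   F   F   T   F   F   F   T   F   F   T   F   F   F   T
  4   T   F   F   F   T   F   T   T   F   F   T   T   F   T   T   F   F   T   T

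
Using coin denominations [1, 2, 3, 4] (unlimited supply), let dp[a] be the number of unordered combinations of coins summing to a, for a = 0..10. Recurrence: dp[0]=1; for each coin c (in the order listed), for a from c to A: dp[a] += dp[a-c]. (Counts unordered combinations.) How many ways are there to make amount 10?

23

after  coin     0     1     2     3     4     5     6     7     8     9    10
          1     1     1     1     1     1     1     1     1     1     1     1
          2     1     1     2     2     3     3     4     4     5     5     6
          3     1     1     2     3     4     5     7     8    10    12    14
          4     1     1     2     3     5     6     9    11    15    18    23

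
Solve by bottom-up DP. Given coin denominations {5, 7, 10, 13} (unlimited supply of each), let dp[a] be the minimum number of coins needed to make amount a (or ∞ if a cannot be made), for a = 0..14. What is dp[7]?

 a  0  1  2  3  4  5  6  7  8  9 10 11 12 13 14
dp  0  -  -  -  -  1  -  1  -  -  1  -  2  1  2
(- denotes ∞ / unreachable)

1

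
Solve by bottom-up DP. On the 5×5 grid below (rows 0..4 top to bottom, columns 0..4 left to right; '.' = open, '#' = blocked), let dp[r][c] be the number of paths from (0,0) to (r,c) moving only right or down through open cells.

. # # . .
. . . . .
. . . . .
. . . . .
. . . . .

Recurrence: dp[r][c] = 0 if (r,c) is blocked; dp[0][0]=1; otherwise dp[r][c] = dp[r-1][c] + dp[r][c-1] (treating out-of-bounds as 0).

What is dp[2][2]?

3

r\c   0   1   2   3   4
  0   1   0   0   0   0
  1   1   1   1   1   1
  2   1   2   3   4   5
  3   1   3   6  10  15
  4   1   4  10  20  35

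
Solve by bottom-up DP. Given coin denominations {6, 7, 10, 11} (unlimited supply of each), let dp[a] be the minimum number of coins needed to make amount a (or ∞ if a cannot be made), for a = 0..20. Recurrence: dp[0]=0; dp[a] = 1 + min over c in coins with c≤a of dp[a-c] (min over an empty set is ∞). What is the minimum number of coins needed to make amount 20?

2

 a  0  1  2  3  4  5  6  7  8  9 10 11 12 13 14 15 16 17 18 19 20
dp  0  -  -  -  -  -  1  1  -  -  1  1  2  2  2  -  2  2  2  3  2
(- denotes ∞ / unreachable)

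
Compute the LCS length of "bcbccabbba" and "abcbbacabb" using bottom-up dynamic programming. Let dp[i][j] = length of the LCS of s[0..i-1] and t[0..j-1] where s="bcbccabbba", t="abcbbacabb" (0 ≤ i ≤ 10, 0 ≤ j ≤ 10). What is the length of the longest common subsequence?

   ''  a  b  c  b  b  a  c  a  b  b
''  0  0  0  0  0  0  0  0  0  0  0
 b  0  0  1  1  1  1  1  1  1  1  1
 c  0  0  1  2  2  2  2  2  2  2  2
 b  0  0  1  2  3  3  3  3  3  3  3
 c  0  0  1  2  3  3  3  4  4  4  4
 c  0  0  1  2  3  3  3  4  4  4  4
 a  0  1  1  2  3  3  4  4  5  5  5
 b  0  1  2  2  3  4  4  4  5  6  6
 b  0  1  2  2  3  4  4  4  5  6  7
 b  0  1  2  2  3  4  4  4  5  6  7
 a  0  1  2  2  3  4  5  5  5  6  7

7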